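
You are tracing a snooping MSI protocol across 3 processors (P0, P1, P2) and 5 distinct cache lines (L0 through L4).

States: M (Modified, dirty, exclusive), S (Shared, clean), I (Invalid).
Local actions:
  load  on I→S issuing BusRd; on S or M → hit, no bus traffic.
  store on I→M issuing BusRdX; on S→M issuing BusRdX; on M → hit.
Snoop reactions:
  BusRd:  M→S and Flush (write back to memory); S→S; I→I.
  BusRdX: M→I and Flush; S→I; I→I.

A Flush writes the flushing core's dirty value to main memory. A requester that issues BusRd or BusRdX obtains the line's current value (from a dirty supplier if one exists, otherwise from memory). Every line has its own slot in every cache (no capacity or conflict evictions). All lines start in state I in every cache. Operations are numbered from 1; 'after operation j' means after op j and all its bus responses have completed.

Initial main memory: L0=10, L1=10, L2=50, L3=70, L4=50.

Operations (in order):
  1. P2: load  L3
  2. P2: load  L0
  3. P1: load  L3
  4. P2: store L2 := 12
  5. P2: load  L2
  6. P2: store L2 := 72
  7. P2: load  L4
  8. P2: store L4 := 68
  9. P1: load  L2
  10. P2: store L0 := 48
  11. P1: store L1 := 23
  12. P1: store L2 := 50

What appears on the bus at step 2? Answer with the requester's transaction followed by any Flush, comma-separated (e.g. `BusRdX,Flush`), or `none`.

[1] P2: load  L3 | P0:I, P1:I, P2:S(70) | bus: BusRd
[2] P2: load  L0 | P0:I, P1:I, P2:S(10) | bus: BusRd
[3] P1: load  L3 | P0:I, P1:S(70), P2:S(70) | bus: BusRd
[4] P2: store L2 := 12 | P0:I, P1:I, P2:M(12) | bus: BusRdX
[5] P2: load  L2 | P0:I, P1:I, P2:M(12) | bus: none
[6] P2: store L2 := 72 | P0:I, P1:I, P2:M(72) | bus: none
[7] P2: load  L4 | P0:I, P1:I, P2:S(50) | bus: BusRd
[8] P2: store L4 := 68 | P0:I, P1:I, P2:M(68) | bus: BusRdX
[9] P1: load  L2 | P0:I, P1:S(72), P2:S(72) | bus: BusRd,Flush
[10] P2: store L0 := 48 | P0:I, P1:I, P2:M(48) | bus: BusRdX
[11] P1: store L1 := 23 | P0:I, P1:M(23), P2:I | bus: BusRdX
[12] P1: store L2 := 50 | P0:I, P1:M(50), P2:I | bus: BusRdX

bus = BusRd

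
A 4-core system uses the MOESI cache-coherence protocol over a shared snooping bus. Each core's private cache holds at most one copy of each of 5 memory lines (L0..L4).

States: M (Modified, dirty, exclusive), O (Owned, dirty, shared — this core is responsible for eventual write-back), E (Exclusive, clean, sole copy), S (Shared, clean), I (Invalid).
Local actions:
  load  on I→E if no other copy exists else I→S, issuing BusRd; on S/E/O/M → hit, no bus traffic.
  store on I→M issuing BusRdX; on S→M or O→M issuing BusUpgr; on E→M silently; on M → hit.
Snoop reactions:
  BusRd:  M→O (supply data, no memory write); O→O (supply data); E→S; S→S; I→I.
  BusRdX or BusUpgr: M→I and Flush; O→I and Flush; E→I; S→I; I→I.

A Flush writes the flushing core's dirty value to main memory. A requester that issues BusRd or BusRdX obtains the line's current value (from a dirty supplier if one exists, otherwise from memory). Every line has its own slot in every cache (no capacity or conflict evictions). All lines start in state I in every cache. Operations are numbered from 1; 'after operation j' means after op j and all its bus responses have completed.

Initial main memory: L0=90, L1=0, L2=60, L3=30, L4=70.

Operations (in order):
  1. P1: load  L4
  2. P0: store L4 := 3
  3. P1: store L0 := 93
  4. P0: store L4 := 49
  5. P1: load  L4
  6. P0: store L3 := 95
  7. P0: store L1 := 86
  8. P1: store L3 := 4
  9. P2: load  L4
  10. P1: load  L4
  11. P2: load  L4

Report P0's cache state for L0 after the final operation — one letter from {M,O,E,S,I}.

state = I

  op1 P1: load  L4 → I/E/I/I on L4; bus BusRd; mem=70
  op2 P0: store L4 := 3 → M/I/I/I on L4; bus BusRdX; mem=70
  op3 P1: store L0 := 93 → I/M/I/I on L0; bus BusRdX; mem=90
  op4 P0: store L4 := 49 → M/I/I/I on L4; bus (none); mem=70
  op5 P1: load  L4 → O/S/I/I on L4; bus BusRd; mem=70
  op6 P0: store L3 := 95 → M/I/I/I on L3; bus BusRdX; mem=30
  op7 P0: store L1 := 86 → M/I/I/I on L1; bus BusRdX; mem=0
  op8 P1: store L3 := 4 → I/M/I/I on L3; bus BusRdX Flush; mem=95
  op9 P2: load  L4 → O/S/S/I on L4; bus BusRd; mem=70
  op10 P1: load  L4 → O/S/S/I on L4; bus (none); mem=70
  op11 P2: load  L4 → O/S/S/I on L4; bus (none); mem=70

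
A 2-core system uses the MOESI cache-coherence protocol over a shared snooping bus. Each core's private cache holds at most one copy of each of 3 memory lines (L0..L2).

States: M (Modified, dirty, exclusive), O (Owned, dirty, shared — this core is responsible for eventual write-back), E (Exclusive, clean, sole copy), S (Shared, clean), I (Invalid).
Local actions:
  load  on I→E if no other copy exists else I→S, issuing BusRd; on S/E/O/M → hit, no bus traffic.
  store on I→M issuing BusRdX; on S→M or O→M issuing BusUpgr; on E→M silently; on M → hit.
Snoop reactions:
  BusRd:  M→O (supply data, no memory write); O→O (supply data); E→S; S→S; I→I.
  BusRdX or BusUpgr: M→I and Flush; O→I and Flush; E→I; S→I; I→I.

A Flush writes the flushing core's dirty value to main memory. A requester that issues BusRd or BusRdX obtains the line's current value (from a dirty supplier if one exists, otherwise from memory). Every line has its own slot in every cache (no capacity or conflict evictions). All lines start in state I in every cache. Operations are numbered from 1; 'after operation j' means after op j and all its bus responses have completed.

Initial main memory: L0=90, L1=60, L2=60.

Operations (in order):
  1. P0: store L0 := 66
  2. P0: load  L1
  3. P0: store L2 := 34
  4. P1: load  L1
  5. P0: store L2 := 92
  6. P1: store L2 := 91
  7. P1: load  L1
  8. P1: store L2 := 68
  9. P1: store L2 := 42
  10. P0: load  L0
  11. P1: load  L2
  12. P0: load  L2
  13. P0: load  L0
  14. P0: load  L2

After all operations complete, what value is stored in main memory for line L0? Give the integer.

step 1: P0: store L0 := 66  ⟶  MI  (L0)  txn=BusRdX  M[L0]=90
step 2: P0: load  L1  ⟶  EI  (L1)  txn=BusRd  M[L1]=60
step 3: P0: store L2 := 34  ⟶  MI  (L2)  txn=BusRdX  M[L2]=60
step 4: P1: load  L1  ⟶  SS  (L1)  txn=BusRd  M[L1]=60
step 5: P0: store L2 := 92  ⟶  MI  (L2)  txn=∅  M[L2]=60
step 6: P1: store L2 := 91  ⟶  IM  (L2)  txn=BusRdX+Flush  M[L2]=92
step 7: P1: load  L1  ⟶  SS  (L1)  txn=∅  M[L1]=60
step 8: P1: store L2 := 68  ⟶  IM  (L2)  txn=∅  M[L2]=92
step 9: P1: store L2 := 42  ⟶  IM  (L2)  txn=∅  M[L2]=92
step 10: P0: load  L0  ⟶  MI  (L0)  txn=∅  M[L0]=90
step 11: P1: load  L2  ⟶  IM  (L2)  txn=∅  M[L2]=92
step 12: P0: load  L2  ⟶  SO  (L2)  txn=BusRd  M[L2]=92
step 13: P0: load  L0  ⟶  MI  (L0)  txn=∅  M[L0]=90
step 14: P0: load  L2  ⟶  SO  (L2)  txn=∅  M[L2]=92

memory[L0] = 90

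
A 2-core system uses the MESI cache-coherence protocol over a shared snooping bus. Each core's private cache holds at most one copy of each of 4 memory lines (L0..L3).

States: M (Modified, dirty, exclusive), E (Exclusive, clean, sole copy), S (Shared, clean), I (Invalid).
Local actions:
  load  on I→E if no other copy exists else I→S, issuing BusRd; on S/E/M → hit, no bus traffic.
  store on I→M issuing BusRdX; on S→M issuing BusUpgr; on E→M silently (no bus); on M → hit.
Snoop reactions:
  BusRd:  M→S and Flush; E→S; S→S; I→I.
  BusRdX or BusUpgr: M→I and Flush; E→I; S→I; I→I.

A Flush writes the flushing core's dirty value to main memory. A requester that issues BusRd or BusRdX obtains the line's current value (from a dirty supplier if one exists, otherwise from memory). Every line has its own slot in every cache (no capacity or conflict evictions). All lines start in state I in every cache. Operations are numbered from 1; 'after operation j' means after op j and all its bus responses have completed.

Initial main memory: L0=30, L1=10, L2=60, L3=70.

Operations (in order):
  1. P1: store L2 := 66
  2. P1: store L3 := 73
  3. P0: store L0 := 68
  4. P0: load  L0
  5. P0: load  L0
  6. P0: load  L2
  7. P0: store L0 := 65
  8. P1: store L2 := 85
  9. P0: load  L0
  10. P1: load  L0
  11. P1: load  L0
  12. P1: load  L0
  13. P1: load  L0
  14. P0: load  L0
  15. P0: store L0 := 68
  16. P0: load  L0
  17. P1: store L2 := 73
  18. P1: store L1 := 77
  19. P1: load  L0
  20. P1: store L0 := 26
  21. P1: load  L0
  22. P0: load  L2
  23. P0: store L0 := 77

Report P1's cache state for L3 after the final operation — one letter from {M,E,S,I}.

[1] P1: store L2 := 66 | P0:I, P1:M(66) | bus: BusRdX
[2] P1: store L3 := 73 | P0:I, P1:M(73) | bus: BusRdX
[3] P0: store L0 := 68 | P0:M(68), P1:I | bus: BusRdX
[4] P0: load  L0 | P0:M(68), P1:I | bus: none
[5] P0: load  L0 | P0:M(68), P1:I | bus: none
[6] P0: load  L2 | P0:S(66), P1:S(66) | bus: BusRd,Flush
[7] P0: store L0 := 65 | P0:M(65), P1:I | bus: none
[8] P1: store L2 := 85 | P0:I, P1:M(85) | bus: BusUpgr
[9] P0: load  L0 | P0:M(65), P1:I | bus: none
[10] P1: load  L0 | P0:S(65), P1:S(65) | bus: BusRd,Flush
[11] P1: load  L0 | P0:S(65), P1:S(65) | bus: none
[12] P1: load  L0 | P0:S(65), P1:S(65) | bus: none
[13] P1: load  L0 | P0:S(65), P1:S(65) | bus: none
[14] P0: load  L0 | P0:S(65), P1:S(65) | bus: none
[15] P0: store L0 := 68 | P0:M(68), P1:I | bus: BusUpgr
[16] P0: load  L0 | P0:M(68), P1:I | bus: none
[17] P1: store L2 := 73 | P0:I, P1:M(73) | bus: none
[18] P1: store L1 := 77 | P0:I, P1:M(77) | bus: BusRdX
[19] P1: load  L0 | P0:S(68), P1:S(68) | bus: BusRd,Flush
[20] P1: store L0 := 26 | P0:I, P1:M(26) | bus: BusUpgr
[21] P1: load  L0 | P0:I, P1:M(26) | bus: none
[22] P0: load  L2 | P0:S(73), P1:S(73) | bus: BusRd,Flush
[23] P0: store L0 := 77 | P0:M(77), P1:I | bus: BusRdX,Flush

state = M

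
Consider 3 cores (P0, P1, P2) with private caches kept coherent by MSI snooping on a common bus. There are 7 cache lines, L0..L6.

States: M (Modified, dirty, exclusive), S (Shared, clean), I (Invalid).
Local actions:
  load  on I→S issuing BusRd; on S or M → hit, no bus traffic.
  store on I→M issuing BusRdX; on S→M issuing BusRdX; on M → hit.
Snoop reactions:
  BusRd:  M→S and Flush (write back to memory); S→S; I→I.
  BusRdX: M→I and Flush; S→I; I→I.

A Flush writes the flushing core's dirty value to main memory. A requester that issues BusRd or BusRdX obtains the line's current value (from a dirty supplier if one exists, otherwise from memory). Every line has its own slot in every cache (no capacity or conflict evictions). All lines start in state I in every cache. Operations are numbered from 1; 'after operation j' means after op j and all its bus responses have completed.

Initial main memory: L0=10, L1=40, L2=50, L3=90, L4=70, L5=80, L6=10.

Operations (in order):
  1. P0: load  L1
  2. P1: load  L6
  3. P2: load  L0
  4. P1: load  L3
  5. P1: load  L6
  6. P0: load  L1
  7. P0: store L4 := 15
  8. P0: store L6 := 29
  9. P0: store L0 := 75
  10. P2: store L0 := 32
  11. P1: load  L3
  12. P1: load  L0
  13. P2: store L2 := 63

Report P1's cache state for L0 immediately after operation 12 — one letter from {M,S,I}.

[1] P0: load  L1 | P0:S(40), P1:I, P2:I | bus: BusRd
[2] P1: load  L6 | P0:I, P1:S(10), P2:I | bus: BusRd
[3] P2: load  L0 | P0:I, P1:I, P2:S(10) | bus: BusRd
[4] P1: load  L3 | P0:I, P1:S(90), P2:I | bus: BusRd
[5] P1: load  L6 | P0:I, P1:S(10), P2:I | bus: none
[6] P0: load  L1 | P0:S(40), P1:I, P2:I | bus: none
[7] P0: store L4 := 15 | P0:M(15), P1:I, P2:I | bus: BusRdX
[8] P0: store L6 := 29 | P0:M(29), P1:I, P2:I | bus: BusRdX
[9] P0: store L0 := 75 | P0:M(75), P1:I, P2:I | bus: BusRdX
[10] P2: store L0 := 32 | P0:I, P1:I, P2:M(32) | bus: BusRdX,Flush
[11] P1: load  L3 | P0:I, P1:S(90), P2:I | bus: none
[12] P1: load  L0 | P0:I, P1:S(32), P2:S(32) | bus: BusRd,Flush
[13] P2: store L2 := 63 | P0:I, P1:I, P2:M(63) | bus: BusRdX

state = S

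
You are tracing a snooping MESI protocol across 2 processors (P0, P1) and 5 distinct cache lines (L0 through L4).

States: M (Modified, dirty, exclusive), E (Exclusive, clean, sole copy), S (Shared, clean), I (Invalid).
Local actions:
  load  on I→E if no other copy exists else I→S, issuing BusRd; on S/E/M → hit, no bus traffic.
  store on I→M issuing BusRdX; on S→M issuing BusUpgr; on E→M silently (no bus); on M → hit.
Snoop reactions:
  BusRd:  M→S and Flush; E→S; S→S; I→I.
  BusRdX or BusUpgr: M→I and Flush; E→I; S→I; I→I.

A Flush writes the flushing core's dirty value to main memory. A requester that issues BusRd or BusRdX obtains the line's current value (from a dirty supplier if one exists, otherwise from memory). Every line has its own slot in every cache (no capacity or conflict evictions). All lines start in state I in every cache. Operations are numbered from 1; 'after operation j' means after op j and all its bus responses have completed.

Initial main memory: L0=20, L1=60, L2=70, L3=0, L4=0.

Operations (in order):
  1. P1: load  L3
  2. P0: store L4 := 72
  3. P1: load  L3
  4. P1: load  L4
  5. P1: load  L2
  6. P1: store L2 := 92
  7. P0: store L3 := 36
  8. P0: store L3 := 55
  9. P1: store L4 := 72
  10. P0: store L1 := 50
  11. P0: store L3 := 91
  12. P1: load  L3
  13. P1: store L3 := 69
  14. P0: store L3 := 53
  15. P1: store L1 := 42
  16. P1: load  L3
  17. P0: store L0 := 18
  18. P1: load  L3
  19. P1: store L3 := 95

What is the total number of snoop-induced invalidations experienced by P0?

step 1: P1: load  L3  ⟶  IE  (L3)  txn=BusRd  M[L3]=0
step 2: P0: store L4 := 72  ⟶  MI  (L4)  txn=BusRdX  M[L4]=0
step 3: P1: load  L3  ⟶  IE  (L3)  txn=∅  M[L3]=0
step 4: P1: load  L4  ⟶  SS  (L4)  txn=BusRd+Flush  M[L4]=72
step 5: P1: load  L2  ⟶  IE  (L2)  txn=BusRd  M[L2]=70
step 6: P1: store L2 := 92  ⟶  IM  (L2)  txn=∅  M[L2]=70
step 7: P0: store L3 := 36  ⟶  MI  (L3)  txn=BusRdX  M[L3]=0
step 8: P0: store L3 := 55  ⟶  MI  (L3)  txn=∅  M[L3]=0
step 9: P1: store L4 := 72  ⟶  IM  (L4)  txn=BusUpgr  M[L4]=72
step 10: P0: store L1 := 50  ⟶  MI  (L1)  txn=BusRdX  M[L1]=60
step 11: P0: store L3 := 91  ⟶  MI  (L3)  txn=∅  M[L3]=0
step 12: P1: load  L3  ⟶  SS  (L3)  txn=BusRd+Flush  M[L3]=91
step 13: P1: store L3 := 69  ⟶  IM  (L3)  txn=BusUpgr  M[L3]=91
step 14: P0: store L3 := 53  ⟶  MI  (L3)  txn=BusRdX+Flush  M[L3]=69
step 15: P1: store L1 := 42  ⟶  IM  (L1)  txn=BusRdX+Flush  M[L1]=50
step 16: P1: load  L3  ⟶  SS  (L3)  txn=BusRd+Flush  M[L3]=53
step 17: P0: store L0 := 18  ⟶  MI  (L0)  txn=BusRdX  M[L0]=20
step 18: P1: load  L3  ⟶  SS  (L3)  txn=∅  M[L3]=53
step 19: P1: store L3 := 95  ⟶  IM  (L3)  txn=BusUpgr  M[L3]=53

invalidations = 4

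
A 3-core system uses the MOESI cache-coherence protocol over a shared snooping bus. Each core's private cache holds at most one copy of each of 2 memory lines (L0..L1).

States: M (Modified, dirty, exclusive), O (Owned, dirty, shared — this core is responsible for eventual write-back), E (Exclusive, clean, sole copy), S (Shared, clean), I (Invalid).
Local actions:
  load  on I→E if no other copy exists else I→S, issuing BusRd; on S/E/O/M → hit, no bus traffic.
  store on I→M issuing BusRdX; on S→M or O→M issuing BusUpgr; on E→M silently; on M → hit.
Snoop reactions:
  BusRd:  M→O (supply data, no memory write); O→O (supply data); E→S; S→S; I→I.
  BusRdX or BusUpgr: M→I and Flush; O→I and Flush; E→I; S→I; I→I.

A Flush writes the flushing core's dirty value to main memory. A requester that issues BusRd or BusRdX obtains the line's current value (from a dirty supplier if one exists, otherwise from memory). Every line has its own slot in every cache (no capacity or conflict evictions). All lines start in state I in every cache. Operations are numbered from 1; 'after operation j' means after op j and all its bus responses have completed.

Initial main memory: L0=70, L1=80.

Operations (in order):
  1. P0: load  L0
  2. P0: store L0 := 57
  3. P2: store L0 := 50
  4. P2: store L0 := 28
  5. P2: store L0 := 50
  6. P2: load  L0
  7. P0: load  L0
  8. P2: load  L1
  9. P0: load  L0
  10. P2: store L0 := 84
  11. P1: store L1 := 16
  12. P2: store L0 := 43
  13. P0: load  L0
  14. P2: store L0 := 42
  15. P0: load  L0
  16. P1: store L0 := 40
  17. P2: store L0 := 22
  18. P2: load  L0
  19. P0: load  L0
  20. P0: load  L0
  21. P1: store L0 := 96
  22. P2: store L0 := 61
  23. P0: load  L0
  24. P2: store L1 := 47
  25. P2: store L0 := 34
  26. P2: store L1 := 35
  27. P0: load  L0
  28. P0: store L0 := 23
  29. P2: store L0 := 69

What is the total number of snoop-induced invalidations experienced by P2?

invalidations = 4

  op1 P0: load  L0 → E/I/I on L0; bus BusRd; mem=70
  op2 P0: store L0 := 57 → M/I/I on L0; bus (none); mem=70
  op3 P2: store L0 := 50 → I/I/M on L0; bus BusRdX Flush; mem=57
  op4 P2: store L0 := 28 → I/I/M on L0; bus (none); mem=57
  op5 P2: store L0 := 50 → I/I/M on L0; bus (none); mem=57
  op6 P2: load  L0 → I/I/M on L0; bus (none); mem=57
  op7 P0: load  L0 → S/I/O on L0; bus BusRd; mem=57
  op8 P2: load  L1 → I/I/E on L1; bus BusRd; mem=80
  op9 P0: load  L0 → S/I/O on L0; bus (none); mem=57
  op10 P2: store L0 := 84 → I/I/M on L0; bus BusUpgr; mem=57
  op11 P1: store L1 := 16 → I/M/I on L1; bus BusRdX; mem=80
  op12 P2: store L0 := 43 → I/I/M on L0; bus (none); mem=57
  op13 P0: load  L0 → S/I/O on L0; bus BusRd; mem=57
  op14 P2: store L0 := 42 → I/I/M on L0; bus BusUpgr; mem=57
  op15 P0: load  L0 → S/I/O on L0; bus BusRd; mem=57
  op16 P1: store L0 := 40 → I/M/I on L0; bus BusRdX Flush; mem=42
  op17 P2: store L0 := 22 → I/I/M on L0; bus BusRdX Flush; mem=40
  op18 P2: load  L0 → I/I/M on L0; bus (none); mem=40
  op19 P0: load  L0 → S/I/O on L0; bus BusRd; mem=40
  op20 P0: load  L0 → S/I/O on L0; bus (none); mem=40
  op21 P1: store L0 := 96 → I/M/I on L0; bus BusRdX Flush; mem=22
  op22 P2: store L0 := 61 → I/I/M on L0; bus BusRdX Flush; mem=96
  op23 P0: load  L0 → S/I/O on L0; bus BusRd; mem=96
  op24 P2: store L1 := 47 → I/I/M on L1; bus BusRdX Flush; mem=16
  op25 P2: store L0 := 34 → I/I/M on L0; bus BusUpgr; mem=96
  op26 P2: store L1 := 35 → I/I/M on L1; bus (none); mem=16
  op27 P0: load  L0 → S/I/O on L0; bus BusRd; mem=96
  op28 P0: store L0 := 23 → M/I/I on L0; bus BusUpgr Flush; mem=34
  op29 P2: store L0 := 69 → I/I/M on L0; bus BusRdX Flush; mem=23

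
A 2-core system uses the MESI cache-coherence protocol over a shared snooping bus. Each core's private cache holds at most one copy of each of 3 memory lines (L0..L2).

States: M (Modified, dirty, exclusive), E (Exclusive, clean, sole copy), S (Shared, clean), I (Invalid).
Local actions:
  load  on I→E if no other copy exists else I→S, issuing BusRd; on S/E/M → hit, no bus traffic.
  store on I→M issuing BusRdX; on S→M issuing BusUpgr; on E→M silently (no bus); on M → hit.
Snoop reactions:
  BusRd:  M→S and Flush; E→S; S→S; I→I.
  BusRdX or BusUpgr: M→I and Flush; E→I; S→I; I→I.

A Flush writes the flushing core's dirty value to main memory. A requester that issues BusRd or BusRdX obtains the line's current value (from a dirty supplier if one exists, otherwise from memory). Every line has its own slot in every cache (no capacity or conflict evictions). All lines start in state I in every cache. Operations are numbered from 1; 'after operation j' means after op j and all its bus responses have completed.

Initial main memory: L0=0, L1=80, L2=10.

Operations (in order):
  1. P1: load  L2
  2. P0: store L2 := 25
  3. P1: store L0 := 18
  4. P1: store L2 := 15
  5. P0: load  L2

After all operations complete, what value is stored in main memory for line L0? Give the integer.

memory[L0] = 0

1. P1: load  L2  bus=[BusRd]  L2: P0=I P1=E  mem[L2]=10
2. P0: store L2 := 25  bus=[BusRdX]  L2: P0=M P1=I  mem[L2]=10
3. P1: store L0 := 18  bus=[BusRdX]  L0: P0=I P1=M  mem[L0]=0
4. P1: store L2 := 15  bus=[BusRdX,Flush]  L2: P0=I P1=M  mem[L2]=25
5. P0: load  L2  bus=[BusRd,Flush]  L2: P0=S P1=S  mem[L2]=15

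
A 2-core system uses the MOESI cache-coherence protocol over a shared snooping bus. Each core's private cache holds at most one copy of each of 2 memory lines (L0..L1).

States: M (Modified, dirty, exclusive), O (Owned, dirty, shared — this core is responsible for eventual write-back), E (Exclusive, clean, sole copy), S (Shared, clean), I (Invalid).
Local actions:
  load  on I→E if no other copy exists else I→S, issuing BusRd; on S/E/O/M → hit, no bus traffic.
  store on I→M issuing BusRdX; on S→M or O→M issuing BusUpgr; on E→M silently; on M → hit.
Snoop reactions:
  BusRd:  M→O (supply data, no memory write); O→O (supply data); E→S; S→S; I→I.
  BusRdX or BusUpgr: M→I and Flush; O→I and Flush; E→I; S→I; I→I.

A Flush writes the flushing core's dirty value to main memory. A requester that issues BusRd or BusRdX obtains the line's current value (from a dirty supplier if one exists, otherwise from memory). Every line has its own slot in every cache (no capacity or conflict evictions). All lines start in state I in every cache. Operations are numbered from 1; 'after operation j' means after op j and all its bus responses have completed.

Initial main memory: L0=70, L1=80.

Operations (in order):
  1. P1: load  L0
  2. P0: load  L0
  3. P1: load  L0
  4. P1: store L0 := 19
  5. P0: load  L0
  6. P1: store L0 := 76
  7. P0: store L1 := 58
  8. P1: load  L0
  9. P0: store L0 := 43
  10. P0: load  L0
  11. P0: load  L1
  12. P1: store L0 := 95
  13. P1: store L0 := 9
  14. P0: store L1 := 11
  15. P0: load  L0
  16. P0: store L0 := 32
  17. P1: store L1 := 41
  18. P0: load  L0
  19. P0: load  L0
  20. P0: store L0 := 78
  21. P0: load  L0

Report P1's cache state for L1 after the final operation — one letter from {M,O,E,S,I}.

state = M

1. P1: load  L0  bus=[BusRd]  L0: P0=I P1=E  mem[L0]=70
2. P0: load  L0  bus=[BusRd]  L0: P0=S P1=S  mem[L0]=70
3. P1: load  L0  bus=[-]  L0: P0=S P1=S  mem[L0]=70
4. P1: store L0 := 19  bus=[BusUpgr]  L0: P0=I P1=M  mem[L0]=70
5. P0: load  L0  bus=[BusRd]  L0: P0=S P1=O  mem[L0]=70
6. P1: store L0 := 76  bus=[BusUpgr]  L0: P0=I P1=M  mem[L0]=70
7. P0: store L1 := 58  bus=[BusRdX]  L1: P0=M P1=I  mem[L1]=80
8. P1: load  L0  bus=[-]  L0: P0=I P1=M  mem[L0]=70
9. P0: store L0 := 43  bus=[BusRdX,Flush]  L0: P0=M P1=I  mem[L0]=76
10. P0: load  L0  bus=[-]  L0: P0=M P1=I  mem[L0]=76
11. P0: load  L1  bus=[-]  L1: P0=M P1=I  mem[L1]=80
12. P1: store L0 := 95  bus=[BusRdX,Flush]  L0: P0=I P1=M  mem[L0]=43
13. P1: store L0 := 9  bus=[-]  L0: P0=I P1=M  mem[L0]=43
14. P0: store L1 := 11  bus=[-]  L1: P0=M P1=I  mem[L1]=80
15. P0: load  L0  bus=[BusRd]  L0: P0=S P1=O  mem[L0]=43
16. P0: store L0 := 32  bus=[BusUpgr,Flush]  L0: P0=M P1=I  mem[L0]=9
17. P1: store L1 := 41  bus=[BusRdX,Flush]  L1: P0=I P1=M  mem[L1]=11
18. P0: load  L0  bus=[-]  L0: P0=M P1=I  mem[L0]=9
19. P0: load  L0  bus=[-]  L0: P0=M P1=I  mem[L0]=9
20. P0: store L0 := 78  bus=[-]  L0: P0=M P1=I  mem[L0]=9
21. P0: load  L0  bus=[-]  L0: P0=M P1=I  mem[L0]=9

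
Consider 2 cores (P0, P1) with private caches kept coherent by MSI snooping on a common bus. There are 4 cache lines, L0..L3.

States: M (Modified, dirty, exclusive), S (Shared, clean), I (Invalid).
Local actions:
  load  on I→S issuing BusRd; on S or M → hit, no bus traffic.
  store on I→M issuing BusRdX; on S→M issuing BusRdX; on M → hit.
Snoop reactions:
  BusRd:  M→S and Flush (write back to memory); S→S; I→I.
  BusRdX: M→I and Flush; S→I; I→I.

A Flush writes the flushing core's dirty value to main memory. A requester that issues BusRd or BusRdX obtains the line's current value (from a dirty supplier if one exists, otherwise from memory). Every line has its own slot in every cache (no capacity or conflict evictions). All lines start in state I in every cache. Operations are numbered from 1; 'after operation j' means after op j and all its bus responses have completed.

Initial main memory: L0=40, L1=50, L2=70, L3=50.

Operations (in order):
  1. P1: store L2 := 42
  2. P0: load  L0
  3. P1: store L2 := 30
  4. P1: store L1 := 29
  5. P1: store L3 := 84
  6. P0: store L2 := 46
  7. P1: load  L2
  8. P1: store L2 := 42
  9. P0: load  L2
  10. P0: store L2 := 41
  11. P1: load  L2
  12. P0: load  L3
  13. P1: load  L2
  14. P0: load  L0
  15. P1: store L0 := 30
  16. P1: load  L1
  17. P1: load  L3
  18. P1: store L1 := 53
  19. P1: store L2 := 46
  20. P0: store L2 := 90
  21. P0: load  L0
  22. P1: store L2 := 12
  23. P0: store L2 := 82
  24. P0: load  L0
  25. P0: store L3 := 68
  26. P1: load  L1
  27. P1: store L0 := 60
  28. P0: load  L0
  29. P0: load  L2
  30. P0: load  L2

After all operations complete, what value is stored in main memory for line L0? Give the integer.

memory[L0] = 60

step 1: P1: store L2 := 42  ⟶  IM  (L2)  txn=BusRdX  M[L2]=70
step 2: P0: load  L0  ⟶  SI  (L0)  txn=BusRd  M[L0]=40
step 3: P1: store L2 := 30  ⟶  IM  (L2)  txn=∅  M[L2]=70
step 4: P1: store L1 := 29  ⟶  IM  (L1)  txn=BusRdX  M[L1]=50
step 5: P1: store L3 := 84  ⟶  IM  (L3)  txn=BusRdX  M[L3]=50
step 6: P0: store L2 := 46  ⟶  MI  (L2)  txn=BusRdX+Flush  M[L2]=30
step 7: P1: load  L2  ⟶  SS  (L2)  txn=BusRd+Flush  M[L2]=46
step 8: P1: store L2 := 42  ⟶  IM  (L2)  txn=BusRdX  M[L2]=46
step 9: P0: load  L2  ⟶  SS  (L2)  txn=BusRd+Flush  M[L2]=42
step 10: P0: store L2 := 41  ⟶  MI  (L2)  txn=BusRdX  M[L2]=42
step 11: P1: load  L2  ⟶  SS  (L2)  txn=BusRd+Flush  M[L2]=41
step 12: P0: load  L3  ⟶  SS  (L3)  txn=BusRd+Flush  M[L3]=84
step 13: P1: load  L2  ⟶  SS  (L2)  txn=∅  M[L2]=41
step 14: P0: load  L0  ⟶  SI  (L0)  txn=∅  M[L0]=40
step 15: P1: store L0 := 30  ⟶  IM  (L0)  txn=BusRdX  M[L0]=40
step 16: P1: load  L1  ⟶  IM  (L1)  txn=∅  M[L1]=50
step 17: P1: load  L3  ⟶  SS  (L3)  txn=∅  M[L3]=84
step 18: P1: store L1 := 53  ⟶  IM  (L1)  txn=∅  M[L1]=50
step 19: P1: store L2 := 46  ⟶  IM  (L2)  txn=BusRdX  M[L2]=41
step 20: P0: store L2 := 90  ⟶  MI  (L2)  txn=BusRdX+Flush  M[L2]=46
step 21: P0: load  L0  ⟶  SS  (L0)  txn=BusRd+Flush  M[L0]=30
step 22: P1: store L2 := 12  ⟶  IM  (L2)  txn=BusRdX+Flush  M[L2]=90
step 23: P0: store L2 := 82  ⟶  MI  (L2)  txn=BusRdX+Flush  M[L2]=12
step 24: P0: load  L0  ⟶  SS  (L0)  txn=∅  M[L0]=30
step 25: P0: store L3 := 68  ⟶  MI  (L3)  txn=BusRdX  M[L3]=84
step 26: P1: load  L1  ⟶  IM  (L1)  txn=∅  M[L1]=50
step 27: P1: store L0 := 60  ⟶  IM  (L0)  txn=BusRdX  M[L0]=30
step 28: P0: load  L0  ⟶  SS  (L0)  txn=BusRd+Flush  M[L0]=60
step 29: P0: load  L2  ⟶  MI  (L2)  txn=∅  M[L2]=12
step 30: P0: load  L2  ⟶  MI  (L2)  txn=∅  M[L2]=12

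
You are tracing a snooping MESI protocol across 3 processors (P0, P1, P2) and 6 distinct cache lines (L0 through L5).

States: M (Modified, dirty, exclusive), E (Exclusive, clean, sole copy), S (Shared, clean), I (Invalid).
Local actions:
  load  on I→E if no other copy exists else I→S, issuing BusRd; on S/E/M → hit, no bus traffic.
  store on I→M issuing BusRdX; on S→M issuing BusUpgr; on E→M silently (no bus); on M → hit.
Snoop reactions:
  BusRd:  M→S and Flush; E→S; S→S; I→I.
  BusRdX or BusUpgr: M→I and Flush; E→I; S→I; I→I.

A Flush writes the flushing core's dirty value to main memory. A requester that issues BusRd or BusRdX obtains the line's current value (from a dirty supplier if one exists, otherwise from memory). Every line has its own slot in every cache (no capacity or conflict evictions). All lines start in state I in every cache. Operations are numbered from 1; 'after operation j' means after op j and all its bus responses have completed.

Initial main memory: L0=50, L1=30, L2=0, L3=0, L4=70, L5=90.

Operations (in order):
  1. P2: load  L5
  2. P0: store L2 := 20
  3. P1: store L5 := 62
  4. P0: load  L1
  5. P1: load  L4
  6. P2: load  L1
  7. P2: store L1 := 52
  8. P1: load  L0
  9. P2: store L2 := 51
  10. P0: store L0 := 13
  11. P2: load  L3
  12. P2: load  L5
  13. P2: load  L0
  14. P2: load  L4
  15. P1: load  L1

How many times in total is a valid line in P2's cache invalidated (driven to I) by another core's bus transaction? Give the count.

invalidations = 1

  op1 P2: load  L5 → I/I/E on L5; bus BusRd; mem=90
  op2 P0: store L2 := 20 → M/I/I on L2; bus BusRdX; mem=0
  op3 P1: store L5 := 62 → I/M/I on L5; bus BusRdX; mem=90
  op4 P0: load  L1 → E/I/I on L1; bus BusRd; mem=30
  op5 P1: load  L4 → I/E/I on L4; bus BusRd; mem=70
  op6 P2: load  L1 → S/I/S on L1; bus BusRd; mem=30
  op7 P2: store L1 := 52 → I/I/M on L1; bus BusUpgr; mem=30
  op8 P1: load  L0 → I/E/I on L0; bus BusRd; mem=50
  op9 P2: store L2 := 51 → I/I/M on L2; bus BusRdX Flush; mem=20
  op10 P0: store L0 := 13 → M/I/I on L0; bus BusRdX; mem=50
  op11 P2: load  L3 → I/I/E on L3; bus BusRd; mem=0
  op12 P2: load  L5 → I/S/S on L5; bus BusRd Flush; mem=62
  op13 P2: load  L0 → S/I/S on L0; bus BusRd Flush; mem=13
  op14 P2: load  L4 → I/S/S on L4; bus BusRd; mem=70
  op15 P1: load  L1 → I/S/S on L1; bus BusRd Flush; mem=52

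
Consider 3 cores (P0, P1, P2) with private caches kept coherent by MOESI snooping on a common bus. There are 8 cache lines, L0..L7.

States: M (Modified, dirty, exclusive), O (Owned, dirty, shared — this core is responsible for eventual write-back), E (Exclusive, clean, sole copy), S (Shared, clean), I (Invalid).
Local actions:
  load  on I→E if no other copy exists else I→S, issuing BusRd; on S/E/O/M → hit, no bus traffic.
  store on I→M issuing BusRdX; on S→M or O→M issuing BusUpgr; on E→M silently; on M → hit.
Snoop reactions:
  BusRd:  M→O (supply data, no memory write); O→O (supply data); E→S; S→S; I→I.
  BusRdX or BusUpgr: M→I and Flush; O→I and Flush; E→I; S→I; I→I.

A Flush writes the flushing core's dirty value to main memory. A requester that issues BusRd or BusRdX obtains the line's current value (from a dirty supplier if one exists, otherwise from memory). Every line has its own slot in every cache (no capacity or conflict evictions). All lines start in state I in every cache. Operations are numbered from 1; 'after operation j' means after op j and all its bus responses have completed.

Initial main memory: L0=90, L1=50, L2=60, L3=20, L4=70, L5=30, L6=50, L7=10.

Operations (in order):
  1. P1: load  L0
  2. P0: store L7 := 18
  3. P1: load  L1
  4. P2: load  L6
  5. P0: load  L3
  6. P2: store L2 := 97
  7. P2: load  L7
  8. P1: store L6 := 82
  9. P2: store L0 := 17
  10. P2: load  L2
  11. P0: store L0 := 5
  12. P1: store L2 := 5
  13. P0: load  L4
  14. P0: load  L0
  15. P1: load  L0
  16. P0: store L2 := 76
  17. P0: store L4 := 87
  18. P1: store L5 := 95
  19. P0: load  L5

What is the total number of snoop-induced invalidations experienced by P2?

[1] P1: load  L0 | P0:I, P1:E(90), P2:I | bus: BusRd
[2] P0: store L7 := 18 | P0:M(18), P1:I, P2:I | bus: BusRdX
[3] P1: load  L1 | P0:I, P1:E(50), P2:I | bus: BusRd
[4] P2: load  L6 | P0:I, P1:I, P2:E(50) | bus: BusRd
[5] P0: load  L3 | P0:E(20), P1:I, P2:I | bus: BusRd
[6] P2: store L2 := 97 | P0:I, P1:I, P2:M(97) | bus: BusRdX
[7] P2: load  L7 | P0:O(18), P1:I, P2:S(18) | bus: BusRd
[8] P1: store L6 := 82 | P0:I, P1:M(82), P2:I | bus: BusRdX
[9] P2: store L0 := 17 | P0:I, P1:I, P2:M(17) | bus: BusRdX
[10] P2: load  L2 | P0:I, P1:I, P2:M(97) | bus: none
[11] P0: store L0 := 5 | P0:M(5), P1:I, P2:I | bus: BusRdX,Flush
[12] P1: store L2 := 5 | P0:I, P1:M(5), P2:I | bus: BusRdX,Flush
[13] P0: load  L4 | P0:E(70), P1:I, P2:I | bus: BusRd
[14] P0: load  L0 | P0:M(5), P1:I, P2:I | bus: none
[15] P1: load  L0 | P0:O(5), P1:S(5), P2:I | bus: BusRd
[16] P0: store L2 := 76 | P0:M(76), P1:I, P2:I | bus: BusRdX,Flush
[17] P0: store L4 := 87 | P0:M(87), P1:I, P2:I | bus: none
[18] P1: store L5 := 95 | P0:I, P1:M(95), P2:I | bus: BusRdX
[19] P0: load  L5 | P0:S(95), P1:O(95), P2:I | bus: BusRd

invalidations = 3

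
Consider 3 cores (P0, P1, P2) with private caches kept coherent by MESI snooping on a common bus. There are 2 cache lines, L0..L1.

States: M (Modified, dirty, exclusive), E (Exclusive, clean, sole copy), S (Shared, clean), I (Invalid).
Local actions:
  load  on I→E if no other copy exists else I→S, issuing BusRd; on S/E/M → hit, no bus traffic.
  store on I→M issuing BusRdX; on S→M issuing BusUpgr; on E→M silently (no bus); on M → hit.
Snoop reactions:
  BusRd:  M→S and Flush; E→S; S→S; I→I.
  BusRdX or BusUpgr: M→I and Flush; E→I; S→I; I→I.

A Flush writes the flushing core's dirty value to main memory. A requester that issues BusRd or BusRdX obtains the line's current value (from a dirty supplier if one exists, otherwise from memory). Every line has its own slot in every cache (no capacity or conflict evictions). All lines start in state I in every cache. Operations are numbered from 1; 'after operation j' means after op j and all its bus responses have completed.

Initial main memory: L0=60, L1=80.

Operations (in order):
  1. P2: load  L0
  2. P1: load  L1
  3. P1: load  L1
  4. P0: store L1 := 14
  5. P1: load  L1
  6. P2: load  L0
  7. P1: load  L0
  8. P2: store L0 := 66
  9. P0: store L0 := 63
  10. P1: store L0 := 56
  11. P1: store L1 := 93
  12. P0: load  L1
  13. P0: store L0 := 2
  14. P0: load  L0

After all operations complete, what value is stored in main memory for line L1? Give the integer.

memory[L1] = 93

[1] P2: load  L0 | P0:I, P1:I, P2:E(60) | bus: BusRd
[2] P1: load  L1 | P0:I, P1:E(80), P2:I | bus: BusRd
[3] P1: load  L1 | P0:I, P1:E(80), P2:I | bus: none
[4] P0: store L1 := 14 | P0:M(14), P1:I, P2:I | bus: BusRdX
[5] P1: load  L1 | P0:S(14), P1:S(14), P2:I | bus: BusRd,Flush
[6] P2: load  L0 | P0:I, P1:I, P2:E(60) | bus: none
[7] P1: load  L0 | P0:I, P1:S(60), P2:S(60) | bus: BusRd
[8] P2: store L0 := 66 | P0:I, P1:I, P2:M(66) | bus: BusUpgr
[9] P0: store L0 := 63 | P0:M(63), P1:I, P2:I | bus: BusRdX,Flush
[10] P1: store L0 := 56 | P0:I, P1:M(56), P2:I | bus: BusRdX,Flush
[11] P1: store L1 := 93 | P0:I, P1:M(93), P2:I | bus: BusUpgr
[12] P0: load  L1 | P0:S(93), P1:S(93), P2:I | bus: BusRd,Flush
[13] P0: store L0 := 2 | P0:M(2), P1:I, P2:I | bus: BusRdX,Flush
[14] P0: load  L0 | P0:M(2), P1:I, P2:I | bus: none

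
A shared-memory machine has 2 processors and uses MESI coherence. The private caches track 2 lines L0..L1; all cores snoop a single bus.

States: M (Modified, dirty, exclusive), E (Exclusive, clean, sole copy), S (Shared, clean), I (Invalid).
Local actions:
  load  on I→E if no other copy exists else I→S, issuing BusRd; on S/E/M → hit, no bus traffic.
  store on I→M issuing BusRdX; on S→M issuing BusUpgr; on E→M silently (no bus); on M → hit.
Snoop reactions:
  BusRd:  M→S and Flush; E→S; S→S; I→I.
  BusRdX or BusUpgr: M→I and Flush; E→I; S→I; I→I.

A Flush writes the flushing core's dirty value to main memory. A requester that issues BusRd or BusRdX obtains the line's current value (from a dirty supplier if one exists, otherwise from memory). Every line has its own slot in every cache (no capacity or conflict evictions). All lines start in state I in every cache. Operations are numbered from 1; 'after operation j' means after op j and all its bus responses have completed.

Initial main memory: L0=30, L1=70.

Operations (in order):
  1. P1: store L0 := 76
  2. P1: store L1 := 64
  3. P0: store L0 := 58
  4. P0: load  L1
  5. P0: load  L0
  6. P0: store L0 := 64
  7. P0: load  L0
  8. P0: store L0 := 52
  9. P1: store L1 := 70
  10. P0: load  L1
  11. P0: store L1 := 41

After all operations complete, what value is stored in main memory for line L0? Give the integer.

1. P1: store L0 := 76  bus=[BusRdX]  L0: P0=I P1=M  mem[L0]=30
2. P1: store L1 := 64  bus=[BusRdX]  L1: P0=I P1=M  mem[L1]=70
3. P0: store L0 := 58  bus=[BusRdX,Flush]  L0: P0=M P1=I  mem[L0]=76
4. P0: load  L1  bus=[BusRd,Flush]  L1: P0=S P1=S  mem[L1]=64
5. P0: load  L0  bus=[-]  L0: P0=M P1=I  mem[L0]=76
6. P0: store L0 := 64  bus=[-]  L0: P0=M P1=I  mem[L0]=76
7. P0: load  L0  bus=[-]  L0: P0=M P1=I  mem[L0]=76
8. P0: store L0 := 52  bus=[-]  L0: P0=M P1=I  mem[L0]=76
9. P1: store L1 := 70  bus=[BusUpgr]  L1: P0=I P1=M  mem[L1]=64
10. P0: load  L1  bus=[BusRd,Flush]  L1: P0=S P1=S  mem[L1]=70
11. P0: store L1 := 41  bus=[BusUpgr]  L1: P0=M P1=I  mem[L1]=70

memory[L0] = 76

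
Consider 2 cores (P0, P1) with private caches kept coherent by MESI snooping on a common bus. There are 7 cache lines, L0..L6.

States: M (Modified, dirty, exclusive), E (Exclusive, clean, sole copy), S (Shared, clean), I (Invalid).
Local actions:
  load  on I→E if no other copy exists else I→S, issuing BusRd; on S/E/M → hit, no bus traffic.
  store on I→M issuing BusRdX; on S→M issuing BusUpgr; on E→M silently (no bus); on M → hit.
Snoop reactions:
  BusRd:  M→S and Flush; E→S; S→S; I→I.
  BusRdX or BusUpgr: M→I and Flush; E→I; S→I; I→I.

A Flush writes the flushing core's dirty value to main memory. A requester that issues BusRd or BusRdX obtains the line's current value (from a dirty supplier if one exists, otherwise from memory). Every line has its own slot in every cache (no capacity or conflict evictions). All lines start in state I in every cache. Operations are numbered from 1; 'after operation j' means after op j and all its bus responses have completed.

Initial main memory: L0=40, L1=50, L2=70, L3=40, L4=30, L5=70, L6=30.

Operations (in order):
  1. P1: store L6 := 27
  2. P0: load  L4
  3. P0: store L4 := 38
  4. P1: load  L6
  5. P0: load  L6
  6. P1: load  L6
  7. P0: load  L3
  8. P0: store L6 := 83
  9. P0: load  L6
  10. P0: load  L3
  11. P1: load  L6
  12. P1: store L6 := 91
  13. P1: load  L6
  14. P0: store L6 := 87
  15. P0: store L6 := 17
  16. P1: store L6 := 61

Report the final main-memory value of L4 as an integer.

memory[L4] = 30

step 1: P1: store L6 := 27  ⟶  IM  (L6)  txn=BusRdX  M[L6]=30
step 2: P0: load  L4  ⟶  EI  (L4)  txn=BusRd  M[L4]=30
step 3: P0: store L4 := 38  ⟶  MI  (L4)  txn=∅  M[L4]=30
step 4: P1: load  L6  ⟶  IM  (L6)  txn=∅  M[L6]=30
step 5: P0: load  L6  ⟶  SS  (L6)  txn=BusRd+Flush  M[L6]=27
step 6: P1: load  L6  ⟶  SS  (L6)  txn=∅  M[L6]=27
step 7: P0: load  L3  ⟶  EI  (L3)  txn=BusRd  M[L3]=40
step 8: P0: store L6 := 83  ⟶  MI  (L6)  txn=BusUpgr  M[L6]=27
step 9: P0: load  L6  ⟶  MI  (L6)  txn=∅  M[L6]=27
step 10: P0: load  L3  ⟶  EI  (L3)  txn=∅  M[L3]=40
step 11: P1: load  L6  ⟶  SS  (L6)  txn=BusRd+Flush  M[L6]=83
step 12: P1: store L6 := 91  ⟶  IM  (L6)  txn=BusUpgr  M[L6]=83
step 13: P1: load  L6  ⟶  IM  (L6)  txn=∅  M[L6]=83
step 14: P0: store L6 := 87  ⟶  MI  (L6)  txn=BusRdX+Flush  M[L6]=91
step 15: P0: store L6 := 17  ⟶  MI  (L6)  txn=∅  M[L6]=91
step 16: P1: store L6 := 61  ⟶  IM  (L6)  txn=BusRdX+Flush  M[L6]=17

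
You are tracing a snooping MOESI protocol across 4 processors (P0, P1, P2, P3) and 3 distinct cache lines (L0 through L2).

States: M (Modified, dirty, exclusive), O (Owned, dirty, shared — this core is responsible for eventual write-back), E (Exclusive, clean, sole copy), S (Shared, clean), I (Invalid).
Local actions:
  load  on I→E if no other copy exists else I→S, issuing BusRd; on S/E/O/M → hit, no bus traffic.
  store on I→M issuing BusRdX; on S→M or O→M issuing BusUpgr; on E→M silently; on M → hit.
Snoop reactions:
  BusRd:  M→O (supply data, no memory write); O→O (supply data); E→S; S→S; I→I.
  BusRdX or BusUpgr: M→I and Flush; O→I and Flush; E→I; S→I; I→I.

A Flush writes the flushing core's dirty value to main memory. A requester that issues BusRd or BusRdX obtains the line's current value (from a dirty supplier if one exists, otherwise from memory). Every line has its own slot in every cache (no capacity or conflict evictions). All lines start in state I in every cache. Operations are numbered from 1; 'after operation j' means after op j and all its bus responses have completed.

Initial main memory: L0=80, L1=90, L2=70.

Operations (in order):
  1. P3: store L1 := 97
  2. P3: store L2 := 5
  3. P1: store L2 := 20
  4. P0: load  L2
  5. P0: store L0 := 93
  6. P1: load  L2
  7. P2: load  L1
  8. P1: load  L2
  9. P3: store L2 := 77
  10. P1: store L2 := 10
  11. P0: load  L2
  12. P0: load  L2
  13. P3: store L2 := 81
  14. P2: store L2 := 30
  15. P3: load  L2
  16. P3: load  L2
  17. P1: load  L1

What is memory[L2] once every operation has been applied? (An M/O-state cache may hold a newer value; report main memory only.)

memory[L2] = 81

1. P3: store L1 := 97  bus=[BusRdX]  L1: P0=I P1=I P2=I P3=M  mem[L1]=90
2. P3: store L2 := 5  bus=[BusRdX]  L2: P0=I P1=I P2=I P3=M  mem[L2]=70
3. P1: store L2 := 20  bus=[BusRdX,Flush]  L2: P0=I P1=M P2=I P3=I  mem[L2]=5
4. P0: load  L2  bus=[BusRd]  L2: P0=S P1=O P2=I P3=I  mem[L2]=5
5. P0: store L0 := 93  bus=[BusRdX]  L0: P0=M P1=I P2=I P3=I  mem[L0]=80
6. P1: load  L2  bus=[-]  L2: P0=S P1=O P2=I P3=I  mem[L2]=5
7. P2: load  L1  bus=[BusRd]  L1: P0=I P1=I P2=S P3=O  mem[L1]=90
8. P1: load  L2  bus=[-]  L2: P0=S P1=O P2=I P3=I  mem[L2]=5
9. P3: store L2 := 77  bus=[BusRdX,Flush]  L2: P0=I P1=I P2=I P3=M  mem[L2]=20
10. P1: store L2 := 10  bus=[BusRdX,Flush]  L2: P0=I P1=M P2=I P3=I  mem[L2]=77
11. P0: load  L2  bus=[BusRd]  L2: P0=S P1=O P2=I P3=I  mem[L2]=77
12. P0: load  L2  bus=[-]  L2: P0=S P1=O P2=I P3=I  mem[L2]=77
13. P3: store L2 := 81  bus=[BusRdX,Flush]  L2: P0=I P1=I P2=I P3=M  mem[L2]=10
14. P2: store L2 := 30  bus=[BusRdX,Flush]  L2: P0=I P1=I P2=M P3=I  mem[L2]=81
15. P3: load  L2  bus=[BusRd]  L2: P0=I P1=I P2=O P3=S  mem[L2]=81
16. P3: load  L2  bus=[-]  L2: P0=I P1=I P2=O P3=S  mem[L2]=81
17. P1: load  L1  bus=[BusRd]  L1: P0=I P1=S P2=S P3=O  mem[L1]=90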